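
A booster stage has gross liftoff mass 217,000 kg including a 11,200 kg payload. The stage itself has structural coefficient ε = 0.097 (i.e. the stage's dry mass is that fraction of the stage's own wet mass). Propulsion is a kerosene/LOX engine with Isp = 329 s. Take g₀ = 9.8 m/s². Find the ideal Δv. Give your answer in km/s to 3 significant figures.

Stage wet mass = m₀ − payload = 217,000 − 11,200 = 205,800 kg.
Stage dry mass = ε × stage wet mass = 0.097 × 205,800 = 19,962.6 kg.
Burnout mass m_f = stage dry + payload = 19,962.6 + 11,200 = 31,162.6 kg.
v_e = Isp · g₀ = 329 × 9.8 = 3224.2 m/s.
Using Δv = v_e ln(m₀/m_f): Δv = v_e · ln(217,000/31,162.6) = 3224.2 × ln(6.963) = 3224.2 × 1.9407 ≈ 6257 m/s.

Δv ≈ 6.26 km/s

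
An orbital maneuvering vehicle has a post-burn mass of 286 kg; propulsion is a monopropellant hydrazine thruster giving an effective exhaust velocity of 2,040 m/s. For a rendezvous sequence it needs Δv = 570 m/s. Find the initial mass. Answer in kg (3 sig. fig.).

m₀/m_f = exp(Δv / v_e) = exp(570 / 2040.0) = exp(0.2794) = 1.3224.
m₀ = m_f × 1.3224 = 286 × 1.3224 = 378.206 kg.

initial mass ≈ 378 kg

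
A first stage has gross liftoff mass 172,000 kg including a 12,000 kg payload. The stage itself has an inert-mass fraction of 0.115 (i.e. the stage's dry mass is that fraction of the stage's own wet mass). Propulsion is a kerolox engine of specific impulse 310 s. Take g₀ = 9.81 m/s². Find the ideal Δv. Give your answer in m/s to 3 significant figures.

Stage wet mass = m₀ − payload = 172,000 − 12,000 = 160,000 kg.
Stage dry mass = ε × stage wet mass = 0.115 × 160,000 = 18,400 kg.
Burnout mass m_f = stage dry + payload = 18,400 + 12,000 = 30,400 kg.
v_e = Isp · g₀ = 310 × 9.81 = 3041.1 m/s.
Δv = v_e · ln(172,000/30,400) = 3041.1 × ln(5.658) = 3041.1 × 1.7331 ≈ 5270 m/s.

Δv ≈ 5270 m/s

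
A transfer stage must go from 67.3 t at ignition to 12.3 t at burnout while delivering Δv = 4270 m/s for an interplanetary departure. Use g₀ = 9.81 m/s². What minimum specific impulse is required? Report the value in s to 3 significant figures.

ln(m₀/m_f) = ln(67300/12300) = ln(5.472) = 1.6996.
v_e = Δv / ln(m₀/m_f) = 4270 / 1.6996 = 2512.4 m/s.
Isp = v_e / g₀ = 2512.4 / 9.81 = 256.1 s.

Isp ≈ 256 s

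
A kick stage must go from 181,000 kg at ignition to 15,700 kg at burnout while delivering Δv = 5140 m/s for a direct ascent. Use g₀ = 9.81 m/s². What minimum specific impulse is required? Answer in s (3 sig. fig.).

ln(m₀/m_f) = ln(181000/15700) = ln(11.53) = 2.4448.
v_e = Δv / ln(m₀/m_f) = 5140 / 2.4448 = 2102.4 m/s.
Isp = v_e / g₀ = 2102.4 / 9.81 = 214.3 s.

Isp ≈ 214 s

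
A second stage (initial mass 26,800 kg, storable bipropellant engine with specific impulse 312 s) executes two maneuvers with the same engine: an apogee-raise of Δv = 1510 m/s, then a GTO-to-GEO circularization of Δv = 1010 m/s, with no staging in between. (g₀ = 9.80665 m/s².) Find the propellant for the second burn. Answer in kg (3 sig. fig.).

propellant for the second burn ≈ 4600 kg

v_e = Isp · g₀ = 312 × 9.80665 = 3059.7 m/s.
After the first burn: m = 26800 × exp(−1510/3059.7) = 26800 × 0.61048 = 16,360.9 kg.
After the second burn: m = 16,360.9 × exp(−1010/3059.7) = 16,360.9 × 0.71885 = 11,761 kg.
Second-burn propellant = 16,360.9 − 11,761 = 4,599.9 kg.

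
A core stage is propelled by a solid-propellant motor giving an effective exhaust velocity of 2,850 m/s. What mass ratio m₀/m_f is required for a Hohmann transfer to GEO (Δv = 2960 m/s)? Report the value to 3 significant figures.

mass ratio ≈ 2.83

Using Δv = v_e ln(m₀/m_f): m₀/m_f = exp(Δv / v_e) = exp(2960 / 2850.0) = exp(1.0386) = 2.8252.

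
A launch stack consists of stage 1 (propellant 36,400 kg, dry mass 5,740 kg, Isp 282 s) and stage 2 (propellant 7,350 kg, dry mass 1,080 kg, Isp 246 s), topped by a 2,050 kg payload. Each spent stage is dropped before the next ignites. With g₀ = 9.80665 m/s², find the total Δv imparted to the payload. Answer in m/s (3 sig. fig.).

Δv ≈ 6170 m/s

Ignition mass of stage 1 = 36,400+5,740 + 7,350+1,080 + 2,050 = 52,620 kg.
Stage 1: m₀ = 52,620 kg, m_f = 52,620 − 36,400 = 16,220 kg; Δv = 282×9.80665×ln(3.244) = 2765.5×1.1769 ≈ 3255 m/s.
Stage 2: m₀ = 10,480 kg, m_f = 10,480 − 7,350 = 3,130 kg; Δv = 246×9.80665×ln(3.348) = 2412.4×1.2084 ≈ 2915 m/s.
Total Δv = 3255 + 2915 = 6170 m/s.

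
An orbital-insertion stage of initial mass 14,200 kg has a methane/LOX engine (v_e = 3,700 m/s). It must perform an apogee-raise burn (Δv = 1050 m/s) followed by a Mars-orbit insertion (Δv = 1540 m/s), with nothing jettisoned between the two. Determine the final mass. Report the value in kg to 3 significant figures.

After the first burn: m = 14200 × exp(−1050/3700.0) = 14200 × 0.75293 = 10,691.6 kg.
After the second burn: m = 10,691.6 × exp(−1540/3700.0) = 10,691.6 × 0.65954 = 7,051.54 kg.

final mass ≈ 7050 kg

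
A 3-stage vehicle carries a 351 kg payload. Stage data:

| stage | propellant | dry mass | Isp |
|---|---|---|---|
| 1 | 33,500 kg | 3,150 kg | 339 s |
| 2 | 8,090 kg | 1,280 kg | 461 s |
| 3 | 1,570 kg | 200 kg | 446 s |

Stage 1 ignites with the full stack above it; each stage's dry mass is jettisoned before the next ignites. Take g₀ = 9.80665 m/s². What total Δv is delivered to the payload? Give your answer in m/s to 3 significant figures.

Ignition mass of stage 1 = 33,500+3,150 + 8,090+1,280 + 1,570+200 + 351 = 48,141 kg.
Stage 1: m₀ = 48,141 kg, m_f = 48,141 − 33,500 = 14,641 kg; Δv = 339×9.80665×ln(3.288) = 3324.5×1.1903 ≈ 3957 m/s.
Stage 2: m₀ = 11,491 kg, m_f = 11,491 − 8,090 = 3,401 kg; Δv = 461×9.80665×ln(3.379) = 4520.9×1.2175 ≈ 5504 m/s.
Stage 3: m₀ = 2,121 kg, m_f = 2,121 − 1,570 = 551 kg; Δv = 446×9.80665×ln(3.849) = 4373.8×1.3479 ≈ 5895 m/s.
Total Δv = 3957 + 5504 + 5895 = 15356 m/s.

Δv ≈ 15400 m/s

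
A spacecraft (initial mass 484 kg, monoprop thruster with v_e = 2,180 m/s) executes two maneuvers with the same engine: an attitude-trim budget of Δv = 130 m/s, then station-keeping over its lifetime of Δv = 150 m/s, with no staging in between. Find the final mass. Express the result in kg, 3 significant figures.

final mass ≈ 426 kg

After the first burn: m = 484 × exp(−130/2180.0) = 484 × 0.94211 = 455.981 kg.
After the second burn: m = 455.981 × exp(−150/2180.0) = 455.981 × 0.93351 = 425.663 kg.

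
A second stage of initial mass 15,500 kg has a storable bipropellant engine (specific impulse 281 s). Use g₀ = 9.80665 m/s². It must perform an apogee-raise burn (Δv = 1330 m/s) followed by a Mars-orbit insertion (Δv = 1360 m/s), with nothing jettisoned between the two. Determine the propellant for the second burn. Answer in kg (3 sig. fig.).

v_e = Isp · g₀ = 281 × 9.80665 = 2755.7 m/s.
After the first burn: m = 15500 × exp(−1330/2755.7) = 15500 × 0.61715 = 9,565.83 kg.
After the second burn: m = 9,565.83 × exp(−1360/2755.7) = 9,565.83 × 0.61047 = 5,839.65 kg.
Second-burn propellant = 9,565.83 − 5,839.65 = 3,726.18 kg.

propellant for the second burn ≈ 3730 kg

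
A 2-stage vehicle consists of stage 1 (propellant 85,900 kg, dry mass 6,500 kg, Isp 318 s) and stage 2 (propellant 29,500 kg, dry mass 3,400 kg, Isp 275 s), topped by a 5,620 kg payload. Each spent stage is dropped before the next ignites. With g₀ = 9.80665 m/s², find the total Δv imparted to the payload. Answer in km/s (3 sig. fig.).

Ignition mass of stage 1 = 85,900+6,500 + 29,500+3,400 + 5,620 = 130,920 kg.
Stage 1: m₀ = 130,920 kg, m_f = 130,920 − 85,900 = 45,020 kg; Δv = 318×9.80665×ln(2.908) = 3118.5×1.0675 ≈ 3329 m/s.
Stage 2: m₀ = 38,520 kg, m_f = 38,520 − 29,500 = 9,020 kg; Δv = 275×9.80665×ln(4.271) = 2696.8×1.4517 ≈ 3915 m/s.
Total Δv = 3329 + 3915 = 7244 m/s.

Δv ≈ 7.24 km/s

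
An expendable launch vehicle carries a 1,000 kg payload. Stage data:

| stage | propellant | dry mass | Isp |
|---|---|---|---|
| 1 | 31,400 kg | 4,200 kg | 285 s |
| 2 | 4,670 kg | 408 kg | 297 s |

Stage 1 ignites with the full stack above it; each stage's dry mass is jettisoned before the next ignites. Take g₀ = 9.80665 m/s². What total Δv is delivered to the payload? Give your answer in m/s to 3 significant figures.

Δv ≈ 8170 m/s

Ignition mass of stage 1 = 31,400+4,200 + 4,670+408 + 1,000 = 41,678 kg.
Stage 1: m₀ = 41,678 kg, m_f = 41,678 − 31,400 = 10,278 kg; Δv = 285×9.80665×ln(4.055) = 2794.9×1.4000 ≈ 3913 m/s.
Stage 2: m₀ = 6,078 kg, m_f = 6,078 − 4,670 = 1,408 kg; Δv = 297×9.80665×ln(4.317) = 2912.6×1.4625 ≈ 4260 m/s.
Total Δv = 3913 + 4260 = 8173 m/s.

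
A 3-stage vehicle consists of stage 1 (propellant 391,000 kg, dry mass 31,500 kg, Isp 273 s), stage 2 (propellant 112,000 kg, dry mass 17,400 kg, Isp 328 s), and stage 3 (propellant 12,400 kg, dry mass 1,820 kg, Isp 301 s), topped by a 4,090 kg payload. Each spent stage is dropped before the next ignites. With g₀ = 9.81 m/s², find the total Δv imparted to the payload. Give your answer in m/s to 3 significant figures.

Ignition mass of stage 1 = 391,000+31,500 + 112,000+17,400 + 12,400+1,820 + 4,090 = 570,210 kg.
Stage 1: m₀ = 570,210 kg, m_f = 570,210 − 391,000 = 179,210 kg; Δv = 273×9.81×ln(3.182) = 2678.1×1.1574 ≈ 3100 m/s.
Stage 2: m₀ = 147,710 kg, m_f = 147,710 − 112,000 = 35,710 kg; Δv = 328×9.81×ln(4.136) = 3217.7×1.4198 ≈ 4569 m/s.
Stage 3: m₀ = 18,310 kg, m_f = 18,310 − 12,400 = 5,910 kg; Δv = 301×9.81×ln(3.098) = 2952.8×1.1308 ≈ 3339 m/s.
Total Δv = 3100 + 4569 + 3339 = 11008 m/s.

Δv ≈ 11000 m/s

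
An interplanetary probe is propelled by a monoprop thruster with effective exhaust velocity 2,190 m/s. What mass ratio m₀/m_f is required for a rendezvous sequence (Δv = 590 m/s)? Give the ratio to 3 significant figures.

m₀/m_f = exp(Δv / v_e) = exp(590 / 2190.0) = exp(0.2694) = 1.3092.

mass ratio ≈ 1.31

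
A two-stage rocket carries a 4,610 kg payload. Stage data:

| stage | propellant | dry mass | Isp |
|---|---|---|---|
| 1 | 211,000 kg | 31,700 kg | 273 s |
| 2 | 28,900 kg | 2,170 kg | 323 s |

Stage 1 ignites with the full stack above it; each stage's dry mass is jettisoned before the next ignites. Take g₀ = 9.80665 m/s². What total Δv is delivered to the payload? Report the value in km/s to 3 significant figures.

Δv ≈ 9.06 km/s

Ignition mass of stage 1 = 211,000+31,700 + 28,900+2,170 + 4,610 = 278,380 kg.
Stage 1: m₀ = 278,380 kg, m_f = 278,380 − 211,000 = 67,380 kg; Δv = 273×9.80665×ln(4.131) = 2677.2×1.4186 ≈ 3798 m/s.
Stage 2: m₀ = 35,680 kg, m_f = 35,680 − 28,900 = 6,780 kg; Δv = 323×9.80665×ln(5.263) = 3167.5×1.6606 ≈ 5260 m/s.
Total Δv = 3798 + 5260 = 9058 m/s.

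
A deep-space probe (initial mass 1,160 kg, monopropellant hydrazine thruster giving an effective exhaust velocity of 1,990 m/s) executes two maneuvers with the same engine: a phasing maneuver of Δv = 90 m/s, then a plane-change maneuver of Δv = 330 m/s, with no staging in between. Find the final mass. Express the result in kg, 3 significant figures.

After the first burn: m = 1160 × exp(−90/1990.0) = 1160 × 0.95578 = 1,108.7 kg.
After the second burn: m = 1,108.7 × exp(−330/1990.0) = 1,108.7 × 0.84719 = 939.28 kg.

final mass ≈ 939 kg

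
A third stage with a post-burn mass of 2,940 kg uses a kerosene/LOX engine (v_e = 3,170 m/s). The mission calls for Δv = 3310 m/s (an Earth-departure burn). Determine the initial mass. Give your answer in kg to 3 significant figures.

m₀/m_f = exp(Δv / v_e) = exp(3310 / 3170.0) = exp(1.0442) = 2.8410.
m₀ = m_f × 2.8410 = 2,940 × 2.8410 = 8,352.54 kg.

initial mass ≈ 8350 kg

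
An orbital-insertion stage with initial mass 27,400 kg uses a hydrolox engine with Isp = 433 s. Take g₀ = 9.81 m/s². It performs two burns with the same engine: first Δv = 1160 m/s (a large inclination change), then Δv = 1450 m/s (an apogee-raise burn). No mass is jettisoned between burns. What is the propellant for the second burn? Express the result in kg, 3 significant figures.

propellant for the second burn ≈ 6030 kg

v_e = Isp · g₀ = 433 × 9.81 = 4247.7 m/s.
After the first burn: m = 27400 × exp(−1160/4247.7) = 27400 × 0.76103 = 20,852.2 kg.
After the second burn: m = 20,852.2 × exp(−1450/4247.7) = 20,852.2 × 0.71080 = 14,821.7 kg.
Second-burn propellant = 20,852.2 − 14,821.7 = 6,030.5 kg.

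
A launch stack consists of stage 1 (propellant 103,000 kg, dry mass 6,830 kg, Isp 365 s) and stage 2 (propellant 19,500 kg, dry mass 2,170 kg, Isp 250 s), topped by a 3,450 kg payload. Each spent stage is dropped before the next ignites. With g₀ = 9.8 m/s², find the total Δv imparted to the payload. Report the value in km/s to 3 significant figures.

Δv ≈ 8.82 km/s

Ignition mass of stage 1 = 103,000+6,830 + 19,500+2,170 + 3,450 = 134,950 kg.
Stage 1: m₀ = 134,950 kg, m_f = 134,950 − 103,000 = 31,950 kg; Δv = 365×9.8×ln(4.224) = 3577.0×1.4407 ≈ 5153 m/s.
Stage 2: m₀ = 25,120 kg, m_f = 25,120 − 19,500 = 5,620 kg; Δv = 250×9.8×ln(4.47) = 2450.0×1.4973 ≈ 3668 m/s.
Total Δv = 5153 + 3668 = 8821 m/s.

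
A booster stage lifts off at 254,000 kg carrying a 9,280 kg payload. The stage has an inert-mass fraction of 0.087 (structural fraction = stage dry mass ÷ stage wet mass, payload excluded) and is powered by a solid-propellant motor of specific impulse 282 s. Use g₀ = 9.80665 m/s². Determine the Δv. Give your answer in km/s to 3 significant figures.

Δv ≈ 5.86 km/s

Stage wet mass = m₀ − payload = 254,000 − 9,280 = 244,720 kg.
Stage dry mass = ε × stage wet mass = 0.087 × 244,720 = 21,290.6 kg.
Burnout mass m_f = stage dry + payload = 21,290.6 + 9,280 = 30,570.6 kg.
v_e = Isp · g₀ = 282 × 9.80665 = 2765.5 m/s.
Δv = v_e · ln(254,000/30,570.6) = 2765.5 × ln(8.309) = 2765.5 × 2.1173 ≈ 5855 m/s.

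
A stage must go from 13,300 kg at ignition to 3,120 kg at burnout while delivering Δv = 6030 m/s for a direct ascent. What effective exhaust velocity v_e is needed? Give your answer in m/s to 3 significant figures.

ln(m₀/m_f) = ln(13300/3120) = ln(4.263) = 1.4499.
v_e = Δv / ln(m₀/m_f) = 6030 / 1.4499 = 4158.8 m/s.

v_e ≈ 4160 m/s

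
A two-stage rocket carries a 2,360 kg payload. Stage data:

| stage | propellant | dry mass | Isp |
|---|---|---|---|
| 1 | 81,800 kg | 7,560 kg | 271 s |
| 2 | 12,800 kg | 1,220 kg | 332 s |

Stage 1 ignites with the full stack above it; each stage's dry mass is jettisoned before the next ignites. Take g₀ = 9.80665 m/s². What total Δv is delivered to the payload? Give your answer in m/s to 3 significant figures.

Ignition mass of stage 1 = 81,800+7,560 + 12,800+1,220 + 2,360 = 105,740 kg.
Stage 1: m₀ = 105,740 kg, m_f = 105,740 − 81,800 = 23,940 kg; Δv = 271×9.80665×ln(4.417) = 2657.6×1.4854 ≈ 3948 m/s.
Stage 2: m₀ = 16,380 kg, m_f = 16,380 − 12,800 = 3,580 kg; Δv = 332×9.80665×ln(4.575) = 3255.8×1.5207 ≈ 4951 m/s.
Total Δv = 3948 + 4951 = 8899 m/s.

Δv ≈ 8900 m/s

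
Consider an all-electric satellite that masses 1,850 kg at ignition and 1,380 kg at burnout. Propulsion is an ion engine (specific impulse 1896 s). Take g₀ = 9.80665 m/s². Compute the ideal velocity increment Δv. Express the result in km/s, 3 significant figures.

v_e = Isp · g₀ = 1896 × 9.80665 = 18593.4 m/s.
Δv = v_e · ln(m₀/m_f) = 18593.4 × ln(1.341) = 18593.4 × 0.2931 ≈ 5449.8 m/s.

Δv ≈ 5.45 km/s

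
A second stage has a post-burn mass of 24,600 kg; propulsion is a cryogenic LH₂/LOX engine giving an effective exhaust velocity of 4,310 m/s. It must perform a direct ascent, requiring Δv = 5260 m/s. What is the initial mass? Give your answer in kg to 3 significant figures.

m₀/m_f = exp(Δv / v_e) = exp(5260 / 4310.0) = exp(1.2204) = 3.3886.
m₀ = m_f × 3.3886 = 24,600 × 3.3886 = 83,359.6 kg.

initial mass ≈ 83400 kg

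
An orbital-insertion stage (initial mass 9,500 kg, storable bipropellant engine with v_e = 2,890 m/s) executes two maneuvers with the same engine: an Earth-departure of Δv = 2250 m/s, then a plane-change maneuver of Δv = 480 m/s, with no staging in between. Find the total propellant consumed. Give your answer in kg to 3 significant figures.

After the first burn: m = 9500 × exp(−2250/2890.0) = 9500 × 0.45907 = 4,361.17 kg.
After the second burn: m = 4,361.17 × exp(−480/2890.0) = 4,361.17 × 0.84697 = 3,693.78 kg.
Total propellant = m₀ − m_final = 9500 − 3,693.78 = 5,806.22 kg.

total propellant consumed ≈ 5810 kg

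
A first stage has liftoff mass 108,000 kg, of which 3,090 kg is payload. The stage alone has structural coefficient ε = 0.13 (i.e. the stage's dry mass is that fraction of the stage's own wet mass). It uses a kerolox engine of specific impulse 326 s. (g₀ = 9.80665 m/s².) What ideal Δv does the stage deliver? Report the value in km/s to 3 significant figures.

Δv ≈ 5.96 km/s

Stage wet mass = m₀ − payload = 108,000 − 3,090 = 104,910 kg.
Stage dry mass = ε × stage wet mass = 0.13 × 104,910 = 13,638.3 kg.
Burnout mass m_f = stage dry + payload = 13,638.3 + 3,090 = 16,728.3 kg.
v_e = Isp · g₀ = 326 × 9.80665 = 3197.0 m/s.
From the ideal rocket equation, Δv = v_e · ln(108,000/16,728.3) = 3197.0 × ln(6.456) = 3197.0 × 1.8650 ≈ 5962 m/s.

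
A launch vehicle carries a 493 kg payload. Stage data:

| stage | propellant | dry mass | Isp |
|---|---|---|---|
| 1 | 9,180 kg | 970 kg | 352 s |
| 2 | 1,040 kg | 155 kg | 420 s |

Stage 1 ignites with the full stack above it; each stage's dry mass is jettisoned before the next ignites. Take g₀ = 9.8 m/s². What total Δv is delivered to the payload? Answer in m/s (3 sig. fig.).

Ignition mass of stage 1 = 9,180+970 + 1,040+155 + 493 = 11,838 kg.
Stage 1: m₀ = 11,838 kg, m_f = 11,838 − 9,180 = 2,658 kg; Δv = 352×9.8×ln(4.454) = 3449.6×1.4937 ≈ 5153 m/s.
Stage 2: m₀ = 1,688 kg, m_f = 1,688 − 1,040 = 648 kg; Δv = 420×9.8×ln(2.605) = 4116.0×0.9574 ≈ 3941 m/s.
Total Δv = 5153 + 3941 = 9094 m/s.

Δv ≈ 9090 m/s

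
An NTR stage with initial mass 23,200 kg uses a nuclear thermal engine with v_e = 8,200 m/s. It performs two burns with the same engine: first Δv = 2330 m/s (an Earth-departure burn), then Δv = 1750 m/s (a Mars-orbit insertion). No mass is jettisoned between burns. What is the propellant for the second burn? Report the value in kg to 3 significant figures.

propellant for the second burn ≈ 3360 kg

After the first burn: m = 23200 × exp(−2330/8200.0) = 23200 × 0.75266 = 17,461.7 kg.
After the second burn: m = 17,461.7 × exp(−1750/8200.0) = 17,461.7 × 0.80782 = 14,105.9 kg.
Second-burn propellant = 17,461.7 − 14,105.9 = 3,355.8 kg.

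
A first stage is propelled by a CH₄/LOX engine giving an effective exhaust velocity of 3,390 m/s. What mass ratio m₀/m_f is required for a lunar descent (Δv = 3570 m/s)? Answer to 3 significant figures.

mass ratio ≈ 2.87

From the ideal rocket equation, m₀/m_f = exp(Δv / v_e) = exp(3570 / 3390.0) = exp(1.0531) = 2.8665.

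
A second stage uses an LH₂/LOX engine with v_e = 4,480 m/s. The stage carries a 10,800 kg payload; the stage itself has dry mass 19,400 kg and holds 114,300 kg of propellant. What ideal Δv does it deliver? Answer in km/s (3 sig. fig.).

m₀ = payload + dry + propellant = 10,800 + 19,400 + 114,300 = 144,500 kg.
m_f = payload + dry = 10,800 + 19,400 = 30,200 kg.
From the ideal rocket equation, Δv = v_e · ln(m₀/m_f) = 4480.0 × ln(4.785) = 4480.0 × 1.5654 ≈ 7013.2 m/s.

Δv ≈ 7.01 km/s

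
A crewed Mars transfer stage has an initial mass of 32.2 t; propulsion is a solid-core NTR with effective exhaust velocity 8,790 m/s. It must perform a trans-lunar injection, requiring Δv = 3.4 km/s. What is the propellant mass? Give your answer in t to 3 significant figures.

By the Tsiolkovsky rocket equation, m₀/m_f = exp(Δv / v_e) = exp(3400 / 8790.0) = exp(0.3868) = 1.4723.
m_f = 32.2 / 1.4723 = 21.8705 t, so propellant = m₀ − m_f = 32.2 − 21.8705 = 10.3295 t.

propellant mass ≈ 10.3 t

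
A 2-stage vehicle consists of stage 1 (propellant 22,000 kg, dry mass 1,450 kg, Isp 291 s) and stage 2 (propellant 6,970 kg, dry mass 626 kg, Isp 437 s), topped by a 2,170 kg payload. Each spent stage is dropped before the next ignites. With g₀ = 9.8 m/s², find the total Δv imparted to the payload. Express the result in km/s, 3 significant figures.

Δv ≈ 8.45 km/s

Ignition mass of stage 1 = 22,000+1,450 + 6,970+626 + 2,170 = 33,216 kg.
Stage 1: m₀ = 33,216 kg, m_f = 33,216 − 22,000 = 11,216 kg; Δv = 291×9.8×ln(2.961) = 2851.8×1.0857 ≈ 3096 m/s.
Stage 2: m₀ = 9,766 kg, m_f = 9,766 − 6,970 = 2,796 kg; Δv = 437×9.8×ln(3.493) = 4282.6×1.2507 ≈ 5356 m/s.
Total Δv = 3096 + 5356 = 8452 m/s.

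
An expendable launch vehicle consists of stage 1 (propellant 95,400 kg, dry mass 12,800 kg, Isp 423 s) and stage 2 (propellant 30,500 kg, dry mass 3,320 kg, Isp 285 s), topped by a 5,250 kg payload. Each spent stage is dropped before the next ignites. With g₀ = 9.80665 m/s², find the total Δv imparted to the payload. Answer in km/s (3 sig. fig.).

Δv ≈ 8.57 km/s

Ignition mass of stage 1 = 95,400+12,800 + 30,500+3,320 + 5,250 = 147,270 kg.
Stage 1: m₀ = 147,270 kg, m_f = 147,270 − 95,400 = 51,870 kg; Δv = 423×9.80665×ln(2.839) = 4148.2×1.0435 ≈ 4329 m/s.
Stage 2: m₀ = 39,070 kg, m_f = 39,070 − 30,500 = 8,570 kg; Δv = 285×9.80665×ln(4.559) = 2794.9×1.5171 ≈ 4240 m/s.
Total Δv = 4329 + 4240 = 8569 m/s.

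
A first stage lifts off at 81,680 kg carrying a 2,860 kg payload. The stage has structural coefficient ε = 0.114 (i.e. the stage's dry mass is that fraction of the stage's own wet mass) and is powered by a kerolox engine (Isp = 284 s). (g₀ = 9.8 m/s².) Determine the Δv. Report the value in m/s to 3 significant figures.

Δv ≈ 5370 m/s

Stage wet mass = m₀ − payload = 81,680 − 2,860 = 78,820 kg.
Stage dry mass = ε × stage wet mass = 0.114 × 78,820 = 8,985.48 kg.
Burnout mass m_f = stage dry + payload = 8,985.48 + 2,860 = 11,845.48 kg.
v_e = Isp · g₀ = 284 × 9.8 = 2783.2 m/s.
Δv = v_e · ln(81,680/11,845.48) = 2783.2 × ln(6.895) = 2783.2 × 1.9309 ≈ 5374 m/s.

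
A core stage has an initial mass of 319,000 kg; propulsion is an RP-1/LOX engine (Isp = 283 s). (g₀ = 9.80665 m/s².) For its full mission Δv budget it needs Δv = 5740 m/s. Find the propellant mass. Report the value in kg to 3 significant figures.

propellant mass ≈ 279000 kg

v_e = Isp · g₀ = 283 × 9.80665 = 2775.3 m/s.
By the Tsiolkovsky rocket equation, m₀/m_f = exp(Δv / v_e) = exp(5740 / 2775.3) = exp(2.0683) = 7.9110.
m_f = 319,000 / 7.9110 = 40,323.6 kg, so propellant = m₀ − m_f = 319,000 − 40,323.6 = 278,676.4 kg.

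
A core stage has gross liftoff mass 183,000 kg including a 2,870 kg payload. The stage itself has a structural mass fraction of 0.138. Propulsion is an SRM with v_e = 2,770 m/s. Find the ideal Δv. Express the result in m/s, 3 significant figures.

Δv ≈ 5230 m/s

Stage wet mass = m₀ − payload = 183,000 − 2,870 = 180,130 kg.
Stage dry mass = ε × stage wet mass = 0.138 × 180,130 = 24,857.9 kg.
Burnout mass m_f = stage dry + payload = 24,857.9 + 2,870 = 27,727.9 kg.
Δv = v_e · ln(183,000/27,727.9) = 2770.0 × ln(6.6) = 2770.0 × 1.8870 ≈ 5227 m/s.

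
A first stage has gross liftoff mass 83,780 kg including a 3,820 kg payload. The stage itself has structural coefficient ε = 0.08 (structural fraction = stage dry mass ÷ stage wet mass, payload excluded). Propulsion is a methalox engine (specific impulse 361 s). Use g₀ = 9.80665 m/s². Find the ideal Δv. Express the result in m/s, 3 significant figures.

Δv ≈ 7450 m/s

Stage wet mass = m₀ − payload = 83,780 − 3,820 = 79,960 kg.
Stage dry mass = ε × stage wet mass = 0.08 × 79,960 = 6,396.8 kg.
Burnout mass m_f = stage dry + payload = 6,396.8 + 3,820 = 10,216.8 kg.
v_e = Isp · g₀ = 361 × 9.80665 = 3540.2 m/s.
Using Δv = v_e ln(m₀/m_f): Δv = v_e · ln(83,780/10,216.8) = 3540.2 × ln(8.2) = 3540.2 × 2.1042 ≈ 7449 m/s.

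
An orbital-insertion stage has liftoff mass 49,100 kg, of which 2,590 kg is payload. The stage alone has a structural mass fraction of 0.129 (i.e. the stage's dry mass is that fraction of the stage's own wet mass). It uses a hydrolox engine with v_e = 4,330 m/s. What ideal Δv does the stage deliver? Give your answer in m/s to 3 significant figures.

Δv ≈ 7550 m/s

Stage wet mass = m₀ − payload = 49,100 − 2,590 = 46,510 kg.
Stage dry mass = ε × stage wet mass = 0.129 × 46,510 = 5,999.79 kg.
Burnout mass m_f = stage dry + payload = 5,999.79 + 2,590 = 8,589.79 kg.
By the Tsiolkovsky rocket equation, Δv = v_e · ln(49,100/8,589.79) = 4330.0 × ln(5.716) = 4330.0 × 1.7433 ≈ 7548 m/s.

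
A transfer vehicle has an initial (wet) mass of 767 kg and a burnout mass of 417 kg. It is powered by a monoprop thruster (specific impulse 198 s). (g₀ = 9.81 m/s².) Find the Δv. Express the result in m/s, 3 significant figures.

Δv ≈ 1180 m/s

v_e = Isp · g₀ = 198 × 9.81 = 1942.4 m/s.
Rocket equation: Δv = v_e · ln(m₀/m_f) = 1942.4 × ln(1.839) = 1942.4 × 0.6094 ≈ 1183.7 m/s.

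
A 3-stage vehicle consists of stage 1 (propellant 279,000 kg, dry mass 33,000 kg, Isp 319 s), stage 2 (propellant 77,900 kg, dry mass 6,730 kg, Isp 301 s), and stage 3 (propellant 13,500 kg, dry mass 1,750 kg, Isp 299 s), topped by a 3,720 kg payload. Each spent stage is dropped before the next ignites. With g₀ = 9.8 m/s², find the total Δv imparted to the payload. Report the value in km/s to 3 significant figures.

Ignition mass of stage 1 = 279,000+33,000 + 77,900+6,730 + 13,500+1,750 + 3,720 = 415,600 kg.
Stage 1: m₀ = 415,600 kg, m_f = 415,600 − 279,000 = 136,600 kg; Δv = 319×9.8×ln(3.042) = 3126.2×1.1127 ≈ 3478 m/s.
Stage 2: m₀ = 103,600 kg, m_f = 103,600 − 77,900 = 25,700 kg; Δv = 301×9.8×ln(4.031) = 2949.8×1.3940 ≈ 4112 m/s.
Stage 3: m₀ = 18,970 kg, m_f = 18,970 − 13,500 = 5,470 kg; Δv = 299×9.8×ln(3.468) = 2930.2×1.2436 ≈ 3644 m/s.
Total Δv = 3478 + 4112 + 3644 = 11234 m/s.

Δv ≈ 11.2 km/s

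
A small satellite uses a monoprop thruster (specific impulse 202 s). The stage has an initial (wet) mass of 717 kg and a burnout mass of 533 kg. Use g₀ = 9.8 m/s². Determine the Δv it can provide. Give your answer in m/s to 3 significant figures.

v_e = Isp · g₀ = 202 × 9.8 = 1979.6 m/s.
Δv = v_e · ln(m₀/m_f) = 1979.6 × ln(1.345) = 1979.6 × 0.2966 ≈ 587.1 m/s.

Δv ≈ 587 m/s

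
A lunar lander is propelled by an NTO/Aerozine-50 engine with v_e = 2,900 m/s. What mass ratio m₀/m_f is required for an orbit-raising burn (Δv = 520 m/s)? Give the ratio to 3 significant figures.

mass ratio ≈ 1.20

From the ideal rocket equation, m₀/m_f = exp(Δv / v_e) = exp(520 / 2900.0) = exp(0.1793) = 1.1964.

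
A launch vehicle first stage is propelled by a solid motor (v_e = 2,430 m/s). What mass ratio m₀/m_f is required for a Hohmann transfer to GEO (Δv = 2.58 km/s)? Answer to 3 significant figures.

mass ratio ≈ 2.89

m₀/m_f = exp(Δv / v_e) = exp(2580 / 2430.0) = exp(1.0617) = 2.8914.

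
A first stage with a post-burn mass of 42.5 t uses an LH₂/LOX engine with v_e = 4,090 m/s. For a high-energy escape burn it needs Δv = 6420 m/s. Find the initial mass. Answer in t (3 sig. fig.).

Rocket equation: m₀/m_f = exp(Δv / v_e) = exp(6420 / 4090.0) = exp(1.5697) = 4.8051.
m₀ = m_f × 4.8051 = 42.5 × 4.8051 = 204.217 t.

initial mass ≈ 204 t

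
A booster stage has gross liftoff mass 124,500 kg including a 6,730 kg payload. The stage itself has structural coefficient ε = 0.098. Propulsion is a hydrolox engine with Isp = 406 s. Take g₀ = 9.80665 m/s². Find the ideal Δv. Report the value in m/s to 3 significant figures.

Δv ≈ 7640 m/s

Stage wet mass = m₀ − payload = 124,500 − 6,730 = 117,770 kg.
Stage dry mass = ε × stage wet mass = 0.098 × 117,770 = 11,541.5 kg.
Burnout mass m_f = stage dry + payload = 11,541.5 + 6,730 = 18,271.5 kg.
v_e = Isp · g₀ = 406 × 9.80665 = 3981.5 m/s.
From the ideal rocket equation, Δv = v_e · ln(124,500/18,271.5) = 3981.5 × ln(6.814) = 3981.5 × 1.9190 ≈ 7640 m/s.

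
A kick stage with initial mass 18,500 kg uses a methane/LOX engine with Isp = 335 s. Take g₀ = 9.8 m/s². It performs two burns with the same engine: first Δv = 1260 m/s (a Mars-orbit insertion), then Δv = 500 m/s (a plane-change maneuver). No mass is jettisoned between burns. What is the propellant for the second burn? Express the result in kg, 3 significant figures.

v_e = Isp · g₀ = 335 × 9.8 = 3283.0 m/s.
After the first burn: m = 18500 × exp(−1260/3283.0) = 18500 × 0.68127 = 12,603.5 kg.
After the second burn: m = 12,603.5 × exp(−500/3283.0) = 12,603.5 × 0.85873 = 10,823 kg.
Second-burn propellant = 12,603.5 − 10,823 = 1,780.5 kg.

propellant for the second burn ≈ 1780 kg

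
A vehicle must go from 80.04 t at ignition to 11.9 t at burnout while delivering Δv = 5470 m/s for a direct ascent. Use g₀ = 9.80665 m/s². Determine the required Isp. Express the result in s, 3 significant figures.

ln(m₀/m_f) = ln(80040/11900) = ln(6.726) = 1.9060.
By the Tsiolkovsky rocket equation, v_e = Δv / ln(m₀/m_f) = 5470 / 1.9060 = 2869.9 m/s.
Isp = v_e / g₀ = 2869.9 / 9.80665 = 292.6 s.

Isp ≈ 293 s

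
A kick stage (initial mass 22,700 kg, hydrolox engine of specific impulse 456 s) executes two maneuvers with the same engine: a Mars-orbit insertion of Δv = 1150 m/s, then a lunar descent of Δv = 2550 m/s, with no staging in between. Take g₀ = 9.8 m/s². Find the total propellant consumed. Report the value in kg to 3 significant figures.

total propellant consumed ≈ 12800 kg

v_e = Isp · g₀ = 456 × 9.8 = 4468.8 m/s.
After the first burn: m = 22700 × exp(−1150/4468.8) = 22700 × 0.77311 = 17,549.6 kg.
After the second burn: m = 17,549.6 × exp(−2550/4468.8) = 17,549.6 × 0.56517 = 9,918.51 kg.
Total propellant = m₀ − m_final = 22700 − 9,918.51 = 12,781.49 kg.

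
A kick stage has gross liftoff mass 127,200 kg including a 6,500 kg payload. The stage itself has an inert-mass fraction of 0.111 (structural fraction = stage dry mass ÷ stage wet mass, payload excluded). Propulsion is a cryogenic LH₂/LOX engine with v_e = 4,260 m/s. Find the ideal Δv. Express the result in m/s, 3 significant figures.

Stage wet mass = m₀ − payload = 127,200 − 6,500 = 120,700 kg.
Stage dry mass = ε × stage wet mass = 0.111 × 120,700 = 13,397.7 kg.
Burnout mass m_f = stage dry + payload = 13,397.7 + 6,500 = 19,897.7 kg.
Using Δv = v_e ln(m₀/m_f): Δv = v_e · ln(127,200/19,897.7) = 4260.0 × ln(6.393) = 4260.0 × 1.8552 ≈ 7903 m/s.

Δv ≈ 7900 m/s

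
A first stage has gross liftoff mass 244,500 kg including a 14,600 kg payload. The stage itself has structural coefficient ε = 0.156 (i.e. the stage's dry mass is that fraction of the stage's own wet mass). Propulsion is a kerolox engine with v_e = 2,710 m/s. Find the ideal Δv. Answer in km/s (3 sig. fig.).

Stage wet mass = m₀ − payload = 244,500 − 14,600 = 229,900 kg.
Stage dry mass = ε × stage wet mass = 0.156 × 229,900 = 35,864.4 kg.
Burnout mass m_f = stage dry + payload = 35,864.4 + 14,600 = 50,464.4 kg.
Δv = v_e · ln(244,500/50,464.4) = 2710.0 × ln(4.845) = 2710.0 × 1.5779 ≈ 4276 m/s.

Δv ≈ 4.28 km/s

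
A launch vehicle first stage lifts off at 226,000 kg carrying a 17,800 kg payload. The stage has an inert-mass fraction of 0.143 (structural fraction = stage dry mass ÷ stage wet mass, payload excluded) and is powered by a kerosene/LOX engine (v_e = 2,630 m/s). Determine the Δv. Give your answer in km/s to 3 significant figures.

Stage wet mass = m₀ − payload = 226,000 − 17,800 = 208,200 kg.
Stage dry mass = ε × stage wet mass = 0.143 × 208,200 = 29,772.6 kg.
Burnout mass m_f = stage dry + payload = 29,772.6 + 17,800 = 47,572.6 kg.
Δv = v_e · ln(226,000/47,572.6) = 2630.0 × ln(4.751) = 2630.0 × 1.5583 ≈ 4098 m/s.

Δv ≈ 4.10 km/s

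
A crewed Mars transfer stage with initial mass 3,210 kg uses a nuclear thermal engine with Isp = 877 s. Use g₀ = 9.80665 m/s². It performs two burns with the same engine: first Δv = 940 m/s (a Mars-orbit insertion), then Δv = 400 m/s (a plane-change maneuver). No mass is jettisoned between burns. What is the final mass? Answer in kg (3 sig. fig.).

final mass ≈ 2750 kg

v_e = Isp · g₀ = 877 × 9.80665 = 8600.4 m/s.
After the first burn: m = 3210 × exp(−940/8600.4) = 3210 × 0.89646 = 2,877.64 kg.
After the second burn: m = 2,877.64 × exp(−400/8600.4) = 2,877.64 × 0.95456 = 2,746.88 kg.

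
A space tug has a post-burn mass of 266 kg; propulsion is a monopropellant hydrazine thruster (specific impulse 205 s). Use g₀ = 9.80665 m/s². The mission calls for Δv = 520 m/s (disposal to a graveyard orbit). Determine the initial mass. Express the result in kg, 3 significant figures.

v_e = Isp · g₀ = 205 × 9.80665 = 2010.4 m/s.
Using Δv = v_e ln(m₀/m_f): m₀/m_f = exp(Δv / v_e) = exp(520 / 2010.4) = exp(0.2587) = 1.2952.
m₀ = m_f × 1.2952 = 266 × 1.2952 = 344.523 kg.

initial mass ≈ 345 kg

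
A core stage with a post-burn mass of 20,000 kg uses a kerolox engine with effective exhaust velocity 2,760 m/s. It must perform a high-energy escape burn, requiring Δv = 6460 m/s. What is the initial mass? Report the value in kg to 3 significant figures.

m₀/m_f = exp(Δv / v_e) = exp(6460 / 2760.0) = exp(2.3406) = 10.3873.
m₀ = m_f × 10.3873 = 20,000 × 10.3873 = 207,746 kg.

initial mass ≈ 208000 kg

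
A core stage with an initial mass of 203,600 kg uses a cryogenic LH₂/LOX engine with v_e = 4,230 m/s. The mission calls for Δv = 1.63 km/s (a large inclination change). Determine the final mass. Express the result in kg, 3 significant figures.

m₀/m_f = exp(Δv / v_e) = exp(1630 / 4230.0) = exp(0.3853) = 1.4701.
m_f = m₀ / 1.4701 = 203,600 / 1.4701 = 138,494 kg.

final mass ≈ 138000 kg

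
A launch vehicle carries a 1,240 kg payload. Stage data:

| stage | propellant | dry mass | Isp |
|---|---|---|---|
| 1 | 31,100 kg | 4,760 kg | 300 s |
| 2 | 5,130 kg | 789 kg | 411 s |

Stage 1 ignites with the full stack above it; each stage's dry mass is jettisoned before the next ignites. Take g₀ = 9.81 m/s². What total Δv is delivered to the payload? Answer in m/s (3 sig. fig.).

Ignition mass of stage 1 = 31,100+4,760 + 5,130+789 + 1,240 = 43,019 kg.
Stage 1: m₀ = 43,019 kg, m_f = 43,019 − 31,100 = 11,919 kg; Δv = 300×9.81×ln(3.609) = 2943.0×1.2835 ≈ 3777 m/s.
Stage 2: m₀ = 7,159 kg, m_f = 7,159 − 5,130 = 2,029 kg; Δv = 411×9.81×ln(3.528) = 4031.9×1.2608 ≈ 5084 m/s.
Total Δv = 3777 + 5084 = 8861 m/s.

Δv ≈ 8860 m/s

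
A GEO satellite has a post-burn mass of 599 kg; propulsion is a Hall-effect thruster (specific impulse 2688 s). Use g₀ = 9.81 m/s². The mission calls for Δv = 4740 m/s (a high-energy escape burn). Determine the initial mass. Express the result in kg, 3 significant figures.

v_e = Isp · g₀ = 2688 × 9.81 = 26369.3 m/s.
By the Tsiolkovsky rocket equation, m₀/m_f = exp(Δv / v_e) = exp(4740 / 26369.3) = exp(0.1798) = 1.1969.
m₀ = m_f × 1.1969 = 599 × 1.1969 = 716.943 kg.

initial mass ≈ 717 kg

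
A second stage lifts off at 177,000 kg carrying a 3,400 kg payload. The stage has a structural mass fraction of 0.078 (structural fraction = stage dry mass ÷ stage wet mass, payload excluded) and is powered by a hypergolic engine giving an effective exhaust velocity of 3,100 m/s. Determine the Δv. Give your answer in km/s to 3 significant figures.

Δv ≈ 7.27 km/s

Stage wet mass = m₀ − payload = 177,000 − 3,400 = 173,600 kg.
Stage dry mass = ε × stage wet mass = 0.078 × 173,600 = 13,540.8 kg.
Burnout mass m_f = stage dry + payload = 13,540.8 + 3,400 = 16,940.8 kg.
By the Tsiolkovsky rocket equation, Δv = v_e · ln(177,000/16,940.8) = 3100.0 × ln(10.45) = 3100.0 × 2.3464 ≈ 7274 m/s.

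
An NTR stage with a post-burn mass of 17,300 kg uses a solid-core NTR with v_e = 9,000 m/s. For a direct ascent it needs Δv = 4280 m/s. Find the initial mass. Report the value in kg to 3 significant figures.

initial mass ≈ 27800 kg

By the Tsiolkovsky rocket equation, m₀/m_f = exp(Δv / v_e) = exp(4280 / 9000.0) = exp(0.4756) = 1.6089.
m₀ = m_f × 1.6089 = 17,300 × 1.6089 = 27,834 kg.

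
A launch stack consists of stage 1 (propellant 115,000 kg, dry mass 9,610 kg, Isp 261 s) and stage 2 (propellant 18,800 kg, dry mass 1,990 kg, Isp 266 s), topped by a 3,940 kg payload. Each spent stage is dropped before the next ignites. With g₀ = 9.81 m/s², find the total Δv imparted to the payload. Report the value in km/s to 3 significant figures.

Ignition mass of stage 1 = 115,000+9,610 + 18,800+1,990 + 3,940 = 149,340 kg.
Stage 1: m₀ = 149,340 kg, m_f = 149,340 − 115,000 = 34,340 kg; Δv = 261×9.81×ln(4.349) = 2560.4×1.4699 ≈ 3764 m/s.
Stage 2: m₀ = 24,730 kg, m_f = 24,730 − 18,800 = 5,930 kg; Δv = 266×9.81×ln(4.17) = 2609.5×1.4280 ≈ 3726 m/s.
Total Δv = 3764 + 3726 = 7490 m/s.

Δv ≈ 7.49 km/s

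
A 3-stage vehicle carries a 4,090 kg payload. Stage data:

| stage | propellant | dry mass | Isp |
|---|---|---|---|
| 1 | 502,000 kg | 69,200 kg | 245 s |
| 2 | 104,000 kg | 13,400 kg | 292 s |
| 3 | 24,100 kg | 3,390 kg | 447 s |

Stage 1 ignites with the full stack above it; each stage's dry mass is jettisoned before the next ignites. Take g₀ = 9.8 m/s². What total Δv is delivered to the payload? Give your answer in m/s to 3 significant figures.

Δv ≈ 12600 m/s

Ignition mass of stage 1 = 502,000+69,200 + 104,000+13,400 + 24,100+3,390 + 4,090 = 720,180 kg.
Stage 1: m₀ = 720,180 kg, m_f = 720,180 − 502,000 = 218,180 kg; Δv = 245×9.8×ln(3.301) = 2401.0×1.1942 ≈ 2867 m/s.
Stage 2: m₀ = 148,980 kg, m_f = 148,980 − 104,000 = 44,980 kg; Δv = 292×9.8×ln(3.312) = 2861.6×1.1976 ≈ 3427 m/s.
Stage 3: m₀ = 31,580 kg, m_f = 31,580 − 24,100 = 7,480 kg; Δv = 447×9.8×ln(4.222) = 4380.6×1.4403 ≈ 6309 m/s.
Total Δv = 2867 + 3427 + 6309 = 12603 m/s.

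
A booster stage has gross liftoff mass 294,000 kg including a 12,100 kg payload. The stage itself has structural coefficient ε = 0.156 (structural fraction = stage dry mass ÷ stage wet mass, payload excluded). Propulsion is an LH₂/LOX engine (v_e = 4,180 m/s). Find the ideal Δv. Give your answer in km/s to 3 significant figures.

Δv ≈ 6.93 km/s

Stage wet mass = m₀ − payload = 294,000 − 12,100 = 281,900 kg.
Stage dry mass = ε × stage wet mass = 0.156 × 281,900 = 43,976.4 kg.
Burnout mass m_f = stage dry + payload = 43,976.4 + 12,100 = 56,076.4 kg.
From the ideal rocket equation, Δv = v_e · ln(294,000/56,076.4) = 4180.0 × ln(5.243) = 4180.0 × 1.6569 ≈ 6926 m/s.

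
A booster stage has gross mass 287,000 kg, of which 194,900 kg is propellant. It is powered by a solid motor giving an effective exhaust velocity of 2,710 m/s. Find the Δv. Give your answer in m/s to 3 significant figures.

Δv ≈ 3080 m/s

m_f = m₀ − m_prop = 287,000 − 194,900 = 92,100 kg.
Δv = v_e · ln(m₀/m_f) = 2710.0 × ln(3.116) = 2710.0 × 1.1366 ≈ 3080.2 m/s.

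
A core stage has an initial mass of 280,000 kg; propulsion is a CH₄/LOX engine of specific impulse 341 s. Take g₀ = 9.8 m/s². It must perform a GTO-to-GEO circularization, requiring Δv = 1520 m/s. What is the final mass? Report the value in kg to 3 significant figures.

final mass ≈ 178000 kg

v_e = Isp · g₀ = 341 × 9.8 = 3341.8 m/s.
m₀/m_f = exp(Δv / v_e) = exp(1520 / 3341.8) = exp(0.4548) = 1.5759.
m_f = m₀ / 1.5759 = 280,000 / 1.5759 = 177,676 kg.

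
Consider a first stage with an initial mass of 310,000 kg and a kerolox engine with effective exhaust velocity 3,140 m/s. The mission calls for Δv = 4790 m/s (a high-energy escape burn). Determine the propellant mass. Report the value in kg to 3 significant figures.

m₀/m_f = exp(Δv / v_e) = exp(4790 / 3140.0) = exp(1.5255) = 4.5973.
m_f = 310,000 / 4.5973 = 67,430.9 kg, so propellant = m₀ − m_f = 310,000 − 67,430.9 = 242,569.1 kg.

propellant mass ≈ 243000 kg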